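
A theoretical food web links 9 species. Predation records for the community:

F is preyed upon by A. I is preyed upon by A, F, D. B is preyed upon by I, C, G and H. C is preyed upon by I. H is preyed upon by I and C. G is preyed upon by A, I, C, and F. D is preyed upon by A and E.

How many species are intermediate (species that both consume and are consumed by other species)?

Intermediate species (has both prey and predators): G, H, C, I, D, F.
Count: 6.

6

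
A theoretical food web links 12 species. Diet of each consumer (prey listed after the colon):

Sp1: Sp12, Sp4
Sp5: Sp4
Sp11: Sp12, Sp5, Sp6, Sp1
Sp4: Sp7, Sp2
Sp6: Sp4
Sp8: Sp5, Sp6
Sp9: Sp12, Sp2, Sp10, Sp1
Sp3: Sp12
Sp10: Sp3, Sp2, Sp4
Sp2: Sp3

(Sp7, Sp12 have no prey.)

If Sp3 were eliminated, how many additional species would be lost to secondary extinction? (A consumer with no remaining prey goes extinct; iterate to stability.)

Remove Sp3.
Round 1: Sp2 (all prey gone) → extinct.
No further losses. Total secondary extinctions: 1.

1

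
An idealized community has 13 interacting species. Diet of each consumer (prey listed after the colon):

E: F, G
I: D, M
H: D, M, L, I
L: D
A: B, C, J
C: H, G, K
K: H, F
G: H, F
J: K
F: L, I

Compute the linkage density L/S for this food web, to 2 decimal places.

L/S = 1.69

There are L = 22 links among S = 13 species.
L/S = 22/13 = 1.6923 ≈ 1.69.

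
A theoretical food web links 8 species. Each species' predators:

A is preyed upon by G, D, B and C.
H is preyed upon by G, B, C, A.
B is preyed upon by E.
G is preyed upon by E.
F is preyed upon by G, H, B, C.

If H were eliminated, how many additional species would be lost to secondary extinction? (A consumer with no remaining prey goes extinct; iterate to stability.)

Remove H.
Round 1: A (all prey gone) → extinct.
Round 2: D (all prey gone) → extinct.
No further losses. Total secondary extinctions: 2.

2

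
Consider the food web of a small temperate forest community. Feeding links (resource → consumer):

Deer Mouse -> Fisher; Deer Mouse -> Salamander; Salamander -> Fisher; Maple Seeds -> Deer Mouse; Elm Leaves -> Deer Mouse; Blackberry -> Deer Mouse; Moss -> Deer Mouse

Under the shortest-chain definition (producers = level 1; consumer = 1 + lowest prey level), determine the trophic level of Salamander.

Elm Leaves is a producer → level 1.
Deer Mouse eats Elm Leaves → level 2.
Salamander eats Deer Mouse → level 3.
No prey of Salamander is below level 2, so 3 is the minimum.

Trophic level 3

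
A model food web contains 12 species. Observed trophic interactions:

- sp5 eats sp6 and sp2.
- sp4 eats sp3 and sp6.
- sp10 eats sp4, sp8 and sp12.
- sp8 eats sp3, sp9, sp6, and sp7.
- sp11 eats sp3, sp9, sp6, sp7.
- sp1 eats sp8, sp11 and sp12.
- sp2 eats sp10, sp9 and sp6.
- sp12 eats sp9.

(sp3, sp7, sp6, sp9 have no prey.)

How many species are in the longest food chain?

5 species

One longest chain: sp3 → sp8 → sp10 → sp2 → sp5.
It has 5 species and 4 links.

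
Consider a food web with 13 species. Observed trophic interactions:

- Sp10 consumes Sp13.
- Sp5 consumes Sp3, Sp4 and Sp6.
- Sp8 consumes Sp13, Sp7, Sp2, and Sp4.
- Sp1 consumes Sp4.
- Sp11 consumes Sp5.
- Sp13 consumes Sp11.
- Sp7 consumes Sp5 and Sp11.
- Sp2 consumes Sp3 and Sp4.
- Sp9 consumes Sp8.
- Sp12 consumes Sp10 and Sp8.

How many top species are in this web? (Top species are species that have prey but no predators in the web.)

3

Top species (has prey, but nothing eats it): Sp1, Sp12, Sp9.
Count: 3.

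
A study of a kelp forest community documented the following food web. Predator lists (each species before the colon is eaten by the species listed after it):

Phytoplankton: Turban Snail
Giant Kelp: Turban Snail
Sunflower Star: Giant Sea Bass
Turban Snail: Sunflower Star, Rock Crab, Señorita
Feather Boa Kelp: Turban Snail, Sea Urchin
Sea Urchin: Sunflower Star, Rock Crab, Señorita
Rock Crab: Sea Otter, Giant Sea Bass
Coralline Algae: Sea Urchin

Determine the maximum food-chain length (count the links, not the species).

3 links

One longest chain: Giant Kelp → Turban Snail → Rock Crab → Sea Otter.
It has 4 species and 3 links.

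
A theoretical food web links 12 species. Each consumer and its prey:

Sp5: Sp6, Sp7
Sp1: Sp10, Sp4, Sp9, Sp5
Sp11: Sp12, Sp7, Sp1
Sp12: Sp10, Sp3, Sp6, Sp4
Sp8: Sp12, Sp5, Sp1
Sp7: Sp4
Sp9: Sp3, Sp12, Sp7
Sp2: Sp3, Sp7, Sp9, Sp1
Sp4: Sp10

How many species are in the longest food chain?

One longest chain: Sp10 → Sp4 → Sp12 → Sp9 → Sp1 → Sp8.
It has 6 species and 5 links.

6 species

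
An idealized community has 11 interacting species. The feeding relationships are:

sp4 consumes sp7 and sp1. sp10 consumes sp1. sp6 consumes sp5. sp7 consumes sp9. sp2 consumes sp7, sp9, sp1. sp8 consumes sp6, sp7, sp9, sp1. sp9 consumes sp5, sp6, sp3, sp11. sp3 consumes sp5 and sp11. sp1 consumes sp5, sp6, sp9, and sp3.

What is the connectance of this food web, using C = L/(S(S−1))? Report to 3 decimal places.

C = 0.200

The web has S = 11 species and L = 22 feeding links.
C = L / (S(S−1)) = 22 / 110 = 0.2000 ≈ 0.200.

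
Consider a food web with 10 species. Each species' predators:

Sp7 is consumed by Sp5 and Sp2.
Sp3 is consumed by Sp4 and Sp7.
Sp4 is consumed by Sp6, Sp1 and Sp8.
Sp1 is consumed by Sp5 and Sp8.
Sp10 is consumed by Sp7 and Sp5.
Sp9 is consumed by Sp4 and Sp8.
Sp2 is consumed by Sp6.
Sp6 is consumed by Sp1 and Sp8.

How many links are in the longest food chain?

5 links

One longest chain: Sp3 → Sp7 → Sp2 → Sp6 → Sp1 → Sp5.
It has 6 species and 5 links.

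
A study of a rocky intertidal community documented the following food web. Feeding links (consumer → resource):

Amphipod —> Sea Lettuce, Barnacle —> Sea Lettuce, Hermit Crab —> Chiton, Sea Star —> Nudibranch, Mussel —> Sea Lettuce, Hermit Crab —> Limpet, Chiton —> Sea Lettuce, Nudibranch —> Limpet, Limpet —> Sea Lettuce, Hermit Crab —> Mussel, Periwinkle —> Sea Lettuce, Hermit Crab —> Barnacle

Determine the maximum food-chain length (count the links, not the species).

One longest chain: Sea Lettuce → Limpet → Nudibranch → Sea Star.
It has 4 species and 3 links.

3 links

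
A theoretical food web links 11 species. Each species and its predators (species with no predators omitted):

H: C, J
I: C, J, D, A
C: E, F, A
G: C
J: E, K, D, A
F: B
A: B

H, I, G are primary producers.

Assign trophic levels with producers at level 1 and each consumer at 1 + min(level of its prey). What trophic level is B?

I is a producer → level 1.
A eats I → level 2.
B eats A → level 3.
No prey of B is below level 2, so 3 is the minimum.

Trophic level 3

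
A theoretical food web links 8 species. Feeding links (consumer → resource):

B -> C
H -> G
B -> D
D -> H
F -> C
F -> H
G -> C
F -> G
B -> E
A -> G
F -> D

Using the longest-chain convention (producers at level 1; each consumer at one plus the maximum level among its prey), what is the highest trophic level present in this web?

Producers (level 1): E, C.
C → G → H → D → B gives B level 5.
No species has a prey at level 5, so no species reaches level 6.

5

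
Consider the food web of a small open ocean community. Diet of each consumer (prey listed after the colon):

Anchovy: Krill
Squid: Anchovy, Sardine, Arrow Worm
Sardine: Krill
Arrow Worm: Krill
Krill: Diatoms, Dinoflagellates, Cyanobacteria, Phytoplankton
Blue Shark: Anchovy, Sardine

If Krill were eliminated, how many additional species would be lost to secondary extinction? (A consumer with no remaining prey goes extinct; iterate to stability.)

5

Remove Krill.
Round 1: Anchovy (all prey gone), Sardine (all prey gone), Arrow Worm (all prey gone) → extinct.
Round 2: Blue Shark (all prey gone), Squid (all prey gone) → extinct.
No further losses. Total secondary extinctions: 5.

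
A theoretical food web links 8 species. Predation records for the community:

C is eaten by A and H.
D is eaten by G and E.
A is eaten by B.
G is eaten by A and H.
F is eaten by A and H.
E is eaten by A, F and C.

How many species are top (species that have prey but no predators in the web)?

Top species (has prey, but nothing eats it): H, B.
Count: 2.

2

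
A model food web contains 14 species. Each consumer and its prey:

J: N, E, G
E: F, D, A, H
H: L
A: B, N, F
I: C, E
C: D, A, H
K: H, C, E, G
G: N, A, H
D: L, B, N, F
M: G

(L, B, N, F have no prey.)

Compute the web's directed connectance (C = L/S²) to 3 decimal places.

The web has S = 14 species and L = 28 feeding links.
C = L / S² = 28 / 196 = 0.1429 ≈ 0.143.

C = 0.143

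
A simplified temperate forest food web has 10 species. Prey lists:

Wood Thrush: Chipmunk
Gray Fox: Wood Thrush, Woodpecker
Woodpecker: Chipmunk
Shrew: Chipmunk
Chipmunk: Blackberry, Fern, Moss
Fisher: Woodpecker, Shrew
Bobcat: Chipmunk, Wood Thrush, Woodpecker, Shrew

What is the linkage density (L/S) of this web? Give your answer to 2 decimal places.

There are L = 14 links among S = 10 species.
L/S = 14/10 = 1.4000 ≈ 1.40.

L/S = 1.40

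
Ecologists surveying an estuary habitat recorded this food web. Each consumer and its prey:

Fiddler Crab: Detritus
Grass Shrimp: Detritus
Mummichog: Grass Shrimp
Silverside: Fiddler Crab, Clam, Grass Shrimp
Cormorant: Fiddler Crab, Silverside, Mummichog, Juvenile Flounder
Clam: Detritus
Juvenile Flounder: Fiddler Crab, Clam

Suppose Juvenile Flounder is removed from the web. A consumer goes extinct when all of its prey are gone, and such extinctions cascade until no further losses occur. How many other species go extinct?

Remove Juvenile Flounder.
Every predator of it retains at least one other prey: Cormorant still has Fiddler Crab, Silverside, Mummichog.
No consumer loses all prey, so no secondary extinctions occur.

0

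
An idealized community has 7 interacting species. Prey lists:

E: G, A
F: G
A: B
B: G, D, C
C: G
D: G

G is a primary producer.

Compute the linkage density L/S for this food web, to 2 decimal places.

L/S = 1.29

There are L = 9 links among S = 7 species.
L/S = 9/7 = 1.2857 ≈ 1.29.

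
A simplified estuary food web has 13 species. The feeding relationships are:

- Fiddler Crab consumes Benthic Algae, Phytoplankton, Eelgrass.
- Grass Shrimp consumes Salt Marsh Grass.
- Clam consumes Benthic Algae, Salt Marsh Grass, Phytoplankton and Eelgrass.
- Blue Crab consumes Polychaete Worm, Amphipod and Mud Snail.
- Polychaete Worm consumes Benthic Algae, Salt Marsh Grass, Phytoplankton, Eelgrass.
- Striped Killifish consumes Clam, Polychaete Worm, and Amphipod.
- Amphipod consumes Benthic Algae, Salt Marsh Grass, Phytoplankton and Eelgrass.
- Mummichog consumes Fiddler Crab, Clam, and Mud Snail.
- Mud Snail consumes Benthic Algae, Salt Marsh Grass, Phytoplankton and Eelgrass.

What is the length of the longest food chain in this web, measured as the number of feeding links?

2 links

One longest chain: Phytoplankton → Clam → Striped Killifish.
It has 3 species and 2 links.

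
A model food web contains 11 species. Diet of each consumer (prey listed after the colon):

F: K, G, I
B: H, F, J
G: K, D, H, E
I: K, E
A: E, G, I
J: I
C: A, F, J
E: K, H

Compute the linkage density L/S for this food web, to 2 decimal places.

L/S = 1.91

There are L = 21 links among S = 11 species.
L/S = 21/11 = 1.9091 ≈ 1.91.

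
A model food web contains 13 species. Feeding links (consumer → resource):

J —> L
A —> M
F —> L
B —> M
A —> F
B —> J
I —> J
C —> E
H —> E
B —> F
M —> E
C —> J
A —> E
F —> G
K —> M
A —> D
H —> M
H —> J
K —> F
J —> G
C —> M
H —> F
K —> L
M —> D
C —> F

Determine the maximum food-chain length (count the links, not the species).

One longest chain: G → J → I.
It has 3 species and 2 links.

2 links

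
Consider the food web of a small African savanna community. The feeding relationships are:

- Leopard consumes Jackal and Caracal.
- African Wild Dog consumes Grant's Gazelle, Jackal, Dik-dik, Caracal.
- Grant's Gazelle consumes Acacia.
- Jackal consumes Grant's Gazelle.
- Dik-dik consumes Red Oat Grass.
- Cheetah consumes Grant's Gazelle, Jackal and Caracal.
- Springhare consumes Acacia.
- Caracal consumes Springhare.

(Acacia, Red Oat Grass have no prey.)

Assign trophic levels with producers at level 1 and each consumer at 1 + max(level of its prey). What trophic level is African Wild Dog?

Trophic level 4

Acacia is a producer → level 1.
Grant's Gazelle eats Acacia → level 2.
Jackal eats Grant's Gazelle → level 3.
African Wild Dog eats Jackal (level 3); other prey at levels: Grant's Gazelle 2, Dik-dik 2, Caracal 3 → level 4.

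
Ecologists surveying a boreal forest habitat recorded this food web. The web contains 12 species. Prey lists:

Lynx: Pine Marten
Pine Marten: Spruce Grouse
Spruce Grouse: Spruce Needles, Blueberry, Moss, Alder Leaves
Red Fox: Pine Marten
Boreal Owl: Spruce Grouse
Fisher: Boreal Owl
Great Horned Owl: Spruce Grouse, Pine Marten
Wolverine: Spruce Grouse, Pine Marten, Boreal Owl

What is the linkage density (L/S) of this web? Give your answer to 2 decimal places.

There are L = 14 links among S = 12 species.
L/S = 14/12 = 1.1667 ≈ 1.17.

L/S = 1.17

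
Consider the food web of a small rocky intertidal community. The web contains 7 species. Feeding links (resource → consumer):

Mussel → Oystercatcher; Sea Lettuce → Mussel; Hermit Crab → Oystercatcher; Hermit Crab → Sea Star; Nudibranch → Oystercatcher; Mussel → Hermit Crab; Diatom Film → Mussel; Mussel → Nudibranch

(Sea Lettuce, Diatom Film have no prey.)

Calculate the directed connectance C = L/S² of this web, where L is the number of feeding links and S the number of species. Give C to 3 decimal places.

The web has S = 7 species and L = 8 feeding links.
C = L / S² = 8 / 49 = 0.1633 ≈ 0.163.

C = 0.163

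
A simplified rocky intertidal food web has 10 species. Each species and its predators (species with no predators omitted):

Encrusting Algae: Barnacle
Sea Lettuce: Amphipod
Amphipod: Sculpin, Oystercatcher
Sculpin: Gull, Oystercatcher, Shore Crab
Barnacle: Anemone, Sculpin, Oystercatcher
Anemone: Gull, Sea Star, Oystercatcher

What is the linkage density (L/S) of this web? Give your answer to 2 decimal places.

L/S = 1.30

There are L = 13 links among S = 10 species.
L/S = 13/10 = 1.3000 ≈ 1.30.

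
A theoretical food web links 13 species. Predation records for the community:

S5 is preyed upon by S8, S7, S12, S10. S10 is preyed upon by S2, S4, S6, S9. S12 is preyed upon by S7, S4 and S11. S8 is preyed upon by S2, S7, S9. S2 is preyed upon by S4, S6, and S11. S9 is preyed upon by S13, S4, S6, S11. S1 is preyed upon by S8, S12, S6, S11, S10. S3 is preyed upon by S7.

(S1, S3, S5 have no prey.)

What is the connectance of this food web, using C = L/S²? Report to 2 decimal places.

The web has S = 13 species and L = 27 feeding links.
C = L / S² = 27 / 169 = 0.1598 ≈ 0.16.

C = 0.16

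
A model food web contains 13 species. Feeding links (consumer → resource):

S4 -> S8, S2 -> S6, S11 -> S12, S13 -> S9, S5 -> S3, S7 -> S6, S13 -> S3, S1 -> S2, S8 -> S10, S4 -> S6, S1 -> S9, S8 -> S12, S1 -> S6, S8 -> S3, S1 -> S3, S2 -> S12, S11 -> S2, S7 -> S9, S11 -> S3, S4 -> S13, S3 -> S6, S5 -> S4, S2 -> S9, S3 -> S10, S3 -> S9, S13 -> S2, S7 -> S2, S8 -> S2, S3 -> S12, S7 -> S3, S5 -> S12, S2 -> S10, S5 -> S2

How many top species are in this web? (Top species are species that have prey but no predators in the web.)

4

Top species (has prey, but nothing eats it): S7, S1, S11, S5.
Count: 4.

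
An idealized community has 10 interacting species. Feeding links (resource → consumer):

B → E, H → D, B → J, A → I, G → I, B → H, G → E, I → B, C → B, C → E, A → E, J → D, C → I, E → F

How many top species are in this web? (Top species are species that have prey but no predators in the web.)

2

Top species (has prey, but nothing eats it): D, F.
Count: 2.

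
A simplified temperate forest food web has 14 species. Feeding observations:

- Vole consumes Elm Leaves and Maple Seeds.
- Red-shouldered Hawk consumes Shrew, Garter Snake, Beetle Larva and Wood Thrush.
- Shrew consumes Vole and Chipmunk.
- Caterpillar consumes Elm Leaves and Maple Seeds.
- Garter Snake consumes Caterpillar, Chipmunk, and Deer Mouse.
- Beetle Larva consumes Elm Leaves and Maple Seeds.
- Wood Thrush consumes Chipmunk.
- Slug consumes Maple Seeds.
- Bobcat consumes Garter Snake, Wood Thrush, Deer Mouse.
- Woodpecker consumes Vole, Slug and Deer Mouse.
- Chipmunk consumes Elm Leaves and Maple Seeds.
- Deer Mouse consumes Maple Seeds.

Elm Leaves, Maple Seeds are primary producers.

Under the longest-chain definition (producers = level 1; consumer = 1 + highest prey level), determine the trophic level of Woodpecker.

Maple Seeds is a producer → level 1.
Deer Mouse eats Maple Seeds → level 2.
Woodpecker eats Deer Mouse (level 2); other prey at levels: Vole 2, Slug 2 → level 3.

Trophic level 3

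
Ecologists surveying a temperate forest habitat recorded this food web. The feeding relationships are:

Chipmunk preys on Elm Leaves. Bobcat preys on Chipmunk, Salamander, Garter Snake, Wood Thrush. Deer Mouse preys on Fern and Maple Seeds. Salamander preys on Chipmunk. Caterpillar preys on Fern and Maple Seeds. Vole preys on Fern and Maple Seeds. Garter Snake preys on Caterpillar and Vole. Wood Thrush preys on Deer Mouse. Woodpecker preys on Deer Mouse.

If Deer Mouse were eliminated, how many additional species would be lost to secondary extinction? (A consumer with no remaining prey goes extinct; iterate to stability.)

Remove Deer Mouse.
Round 1: Wood Thrush (all prey gone), Woodpecker (all prey gone) → extinct.
No further losses. Total secondary extinctions: 2.

2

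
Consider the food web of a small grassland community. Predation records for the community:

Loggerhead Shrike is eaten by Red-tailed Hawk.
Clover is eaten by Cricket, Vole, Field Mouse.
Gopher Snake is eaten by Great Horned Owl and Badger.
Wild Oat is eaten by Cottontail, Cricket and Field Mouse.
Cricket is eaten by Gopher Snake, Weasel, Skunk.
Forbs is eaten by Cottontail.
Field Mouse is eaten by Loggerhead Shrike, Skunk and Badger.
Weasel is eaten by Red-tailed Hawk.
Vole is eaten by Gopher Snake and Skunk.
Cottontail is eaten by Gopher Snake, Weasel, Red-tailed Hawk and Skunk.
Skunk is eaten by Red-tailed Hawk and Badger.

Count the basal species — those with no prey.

3

Basal species (no prey listed): Forbs, Wild Oat, Clover.
Count: 3.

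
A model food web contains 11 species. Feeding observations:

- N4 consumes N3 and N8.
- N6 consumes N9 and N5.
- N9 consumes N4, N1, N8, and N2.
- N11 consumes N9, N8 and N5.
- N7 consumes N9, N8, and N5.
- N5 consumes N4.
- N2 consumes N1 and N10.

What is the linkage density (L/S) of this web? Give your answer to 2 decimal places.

L/S = 1.55

There are L = 17 links among S = 11 species.
L/S = 17/11 = 1.5455 ≈ 1.55.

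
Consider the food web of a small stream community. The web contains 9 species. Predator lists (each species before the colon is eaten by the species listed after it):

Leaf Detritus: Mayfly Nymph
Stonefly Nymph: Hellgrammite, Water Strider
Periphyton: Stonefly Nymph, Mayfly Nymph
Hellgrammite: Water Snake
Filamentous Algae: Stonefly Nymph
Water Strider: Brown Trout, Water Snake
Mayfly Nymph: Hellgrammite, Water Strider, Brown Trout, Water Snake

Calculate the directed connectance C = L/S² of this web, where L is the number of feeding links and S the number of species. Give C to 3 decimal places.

The web has S = 9 species and L = 13 feeding links.
C = L / S² = 13 / 81 = 0.1605 ≈ 0.160.

C = 0.160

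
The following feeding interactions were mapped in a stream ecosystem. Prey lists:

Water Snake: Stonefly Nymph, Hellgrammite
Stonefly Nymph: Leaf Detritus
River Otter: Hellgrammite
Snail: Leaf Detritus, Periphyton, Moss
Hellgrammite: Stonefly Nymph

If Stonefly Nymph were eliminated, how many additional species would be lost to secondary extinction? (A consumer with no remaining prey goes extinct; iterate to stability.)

3

Remove Stonefly Nymph.
Round 1: Hellgrammite (all prey gone) → extinct.
Round 2: Water Snake (all prey gone), River Otter (all prey gone) → extinct.
No further losses. Total secondary extinctions: 3.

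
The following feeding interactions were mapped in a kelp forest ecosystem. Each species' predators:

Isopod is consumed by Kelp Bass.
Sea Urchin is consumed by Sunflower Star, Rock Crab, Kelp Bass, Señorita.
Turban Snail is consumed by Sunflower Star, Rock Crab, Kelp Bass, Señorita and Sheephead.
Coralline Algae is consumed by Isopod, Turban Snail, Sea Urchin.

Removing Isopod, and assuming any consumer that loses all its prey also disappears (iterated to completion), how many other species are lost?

0

Remove Isopod.
Every predator of it retains at least one other prey: Kelp Bass still has Sea Urchin, Turban Snail.
No consumer loses all prey, so no secondary extinctions occur.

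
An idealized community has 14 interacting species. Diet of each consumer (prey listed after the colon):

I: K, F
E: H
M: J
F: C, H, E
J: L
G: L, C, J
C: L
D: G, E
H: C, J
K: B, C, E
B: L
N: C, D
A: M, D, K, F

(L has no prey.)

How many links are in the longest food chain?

One longest chain: L → C → H → E → D → N.
It has 6 species and 5 links.

5 links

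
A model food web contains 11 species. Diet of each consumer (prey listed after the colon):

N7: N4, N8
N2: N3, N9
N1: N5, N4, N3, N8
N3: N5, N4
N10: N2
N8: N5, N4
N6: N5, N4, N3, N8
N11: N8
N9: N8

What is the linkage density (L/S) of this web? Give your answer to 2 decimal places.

L/S = 1.73

There are L = 19 links among S = 11 species.
L/S = 19/11 = 1.7273 ≈ 1.73.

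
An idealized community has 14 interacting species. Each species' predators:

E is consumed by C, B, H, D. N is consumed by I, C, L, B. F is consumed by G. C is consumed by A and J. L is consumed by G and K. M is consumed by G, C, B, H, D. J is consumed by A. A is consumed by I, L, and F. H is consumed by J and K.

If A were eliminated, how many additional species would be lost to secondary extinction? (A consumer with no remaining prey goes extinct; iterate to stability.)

1

Remove A.
Round 1: F (all prey gone) → extinct.
No further losses. Total secondary extinctions: 1.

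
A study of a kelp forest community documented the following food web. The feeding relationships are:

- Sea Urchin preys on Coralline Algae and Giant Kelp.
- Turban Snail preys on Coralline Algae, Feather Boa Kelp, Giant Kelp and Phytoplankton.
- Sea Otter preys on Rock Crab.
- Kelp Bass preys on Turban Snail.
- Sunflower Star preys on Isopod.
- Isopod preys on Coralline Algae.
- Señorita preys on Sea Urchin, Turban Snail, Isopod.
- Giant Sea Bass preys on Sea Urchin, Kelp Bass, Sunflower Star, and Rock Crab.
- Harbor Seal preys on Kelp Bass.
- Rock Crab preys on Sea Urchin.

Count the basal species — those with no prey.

4

Basal species (no prey listed): Coralline Algae, Phytoplankton, Feather Boa Kelp, Giant Kelp.
Count: 4.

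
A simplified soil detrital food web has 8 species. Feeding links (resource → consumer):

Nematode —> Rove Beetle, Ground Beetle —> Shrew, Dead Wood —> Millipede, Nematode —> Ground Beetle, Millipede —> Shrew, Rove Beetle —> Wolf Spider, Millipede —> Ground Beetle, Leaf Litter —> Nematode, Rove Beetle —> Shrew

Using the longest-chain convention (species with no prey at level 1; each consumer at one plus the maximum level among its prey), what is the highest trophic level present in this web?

Basal resources (level 1): Leaf Litter, Dead Wood.
Leaf Litter → Nematode → Rove Beetle → Wolf Spider gives Wolf Spider level 4.
No species has a prey at level 4, so no species reaches level 5.

4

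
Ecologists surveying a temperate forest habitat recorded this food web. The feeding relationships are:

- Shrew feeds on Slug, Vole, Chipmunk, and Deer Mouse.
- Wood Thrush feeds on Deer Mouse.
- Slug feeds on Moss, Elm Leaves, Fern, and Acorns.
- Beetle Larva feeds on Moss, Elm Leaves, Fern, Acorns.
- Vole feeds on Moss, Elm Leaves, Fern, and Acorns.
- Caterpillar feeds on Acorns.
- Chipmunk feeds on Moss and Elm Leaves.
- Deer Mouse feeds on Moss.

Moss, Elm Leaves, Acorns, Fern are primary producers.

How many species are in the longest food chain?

3 species

One longest chain: Moss → Deer Mouse → Wood Thrush.
It has 3 species and 2 links.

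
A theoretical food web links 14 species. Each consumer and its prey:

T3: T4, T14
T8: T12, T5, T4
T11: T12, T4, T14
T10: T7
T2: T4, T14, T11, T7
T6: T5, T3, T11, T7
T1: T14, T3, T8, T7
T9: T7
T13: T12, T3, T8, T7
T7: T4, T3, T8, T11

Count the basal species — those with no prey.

Basal species (no prey listed): T12, T5, T4, T14.
Count: 4.

4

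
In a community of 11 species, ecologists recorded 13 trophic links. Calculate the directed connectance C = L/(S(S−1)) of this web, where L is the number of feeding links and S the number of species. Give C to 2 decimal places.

The web has S = 11 species and L = 13 feeding links.
C = L / (S(S−1)) = 13 / 110 = 0.1182 ≈ 0.12.

C = 0.12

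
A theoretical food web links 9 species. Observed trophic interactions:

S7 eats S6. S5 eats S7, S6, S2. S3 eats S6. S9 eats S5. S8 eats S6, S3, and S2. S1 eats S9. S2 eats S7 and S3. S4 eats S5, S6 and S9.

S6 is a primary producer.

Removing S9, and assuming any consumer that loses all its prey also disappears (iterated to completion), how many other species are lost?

1

Remove S9.
Round 1: S1 (all prey gone) → extinct.
No further losses. Total secondary extinctions: 1.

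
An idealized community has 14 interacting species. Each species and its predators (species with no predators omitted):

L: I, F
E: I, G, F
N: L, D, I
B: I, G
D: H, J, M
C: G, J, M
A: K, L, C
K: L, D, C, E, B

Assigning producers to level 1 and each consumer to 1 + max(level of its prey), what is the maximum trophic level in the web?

Producers (level 1): N, A.
A → K → L → I gives I level 4.
No species has a prey at level 4, so no species reaches level 5.

4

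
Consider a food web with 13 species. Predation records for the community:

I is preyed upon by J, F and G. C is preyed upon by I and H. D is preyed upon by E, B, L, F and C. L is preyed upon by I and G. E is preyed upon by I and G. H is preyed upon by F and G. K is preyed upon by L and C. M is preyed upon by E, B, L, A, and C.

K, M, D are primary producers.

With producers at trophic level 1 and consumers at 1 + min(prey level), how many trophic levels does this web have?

Producers (level 1): K, M, D.
Following each consumer down to its lowest-level prey: M → E → I → J (levels 1 through 4).
All prey of J (I 3) are at level 3 or above, so J is at level 1 + 3 = 4.
Every consumer has at least one prey at level 3 or below, so none exceeds level 4.

4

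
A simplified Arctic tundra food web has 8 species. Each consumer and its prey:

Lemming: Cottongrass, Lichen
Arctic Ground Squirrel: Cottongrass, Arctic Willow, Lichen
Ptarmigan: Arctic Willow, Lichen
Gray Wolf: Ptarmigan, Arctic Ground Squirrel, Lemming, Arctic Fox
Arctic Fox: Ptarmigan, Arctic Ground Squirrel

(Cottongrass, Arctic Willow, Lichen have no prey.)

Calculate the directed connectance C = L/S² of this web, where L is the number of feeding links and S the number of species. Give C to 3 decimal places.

The web has S = 8 species and L = 13 feeding links.
C = L / S² = 13 / 64 = 0.2031 ≈ 0.203.

C = 0.203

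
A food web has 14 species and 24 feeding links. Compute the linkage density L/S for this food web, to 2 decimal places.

L/S = 1.71

There are L = 24 links among S = 14 species.
L/S = 24/14 = 1.7143 ≈ 1.71.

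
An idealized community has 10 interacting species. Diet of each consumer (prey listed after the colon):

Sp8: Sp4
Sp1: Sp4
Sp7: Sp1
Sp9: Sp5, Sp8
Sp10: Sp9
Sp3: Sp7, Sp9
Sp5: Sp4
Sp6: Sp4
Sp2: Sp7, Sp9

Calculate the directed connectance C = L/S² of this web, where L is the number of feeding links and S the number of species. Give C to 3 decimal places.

The web has S = 10 species and L = 12 feeding links.
C = L / S² = 12 / 100 = 0.1200 ≈ 0.120.

C = 0.120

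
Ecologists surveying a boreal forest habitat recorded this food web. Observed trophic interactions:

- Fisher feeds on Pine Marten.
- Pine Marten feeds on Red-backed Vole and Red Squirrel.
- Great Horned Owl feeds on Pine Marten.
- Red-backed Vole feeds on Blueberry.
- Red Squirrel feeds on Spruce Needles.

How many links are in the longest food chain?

One longest chain: Spruce Needles → Red Squirrel → Pine Marten → Great Horned Owl.
It has 4 species and 3 links.

3 links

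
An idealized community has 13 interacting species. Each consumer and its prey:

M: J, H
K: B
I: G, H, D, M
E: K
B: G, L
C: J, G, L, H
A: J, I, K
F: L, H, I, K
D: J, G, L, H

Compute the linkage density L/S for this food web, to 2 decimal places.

L/S = 1.92

There are L = 25 links among S = 13 species.
L/S = 25/13 = 1.9231 ≈ 1.92.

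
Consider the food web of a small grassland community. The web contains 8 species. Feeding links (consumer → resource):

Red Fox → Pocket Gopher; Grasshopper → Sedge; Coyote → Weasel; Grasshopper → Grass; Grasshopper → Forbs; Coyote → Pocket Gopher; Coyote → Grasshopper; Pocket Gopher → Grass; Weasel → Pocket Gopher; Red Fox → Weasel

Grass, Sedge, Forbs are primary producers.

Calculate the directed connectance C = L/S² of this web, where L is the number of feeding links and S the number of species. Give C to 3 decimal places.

C = 0.156

The web has S = 8 species and L = 10 feeding links.
C = L / S² = 10 / 64 = 0.1562 ≈ 0.156.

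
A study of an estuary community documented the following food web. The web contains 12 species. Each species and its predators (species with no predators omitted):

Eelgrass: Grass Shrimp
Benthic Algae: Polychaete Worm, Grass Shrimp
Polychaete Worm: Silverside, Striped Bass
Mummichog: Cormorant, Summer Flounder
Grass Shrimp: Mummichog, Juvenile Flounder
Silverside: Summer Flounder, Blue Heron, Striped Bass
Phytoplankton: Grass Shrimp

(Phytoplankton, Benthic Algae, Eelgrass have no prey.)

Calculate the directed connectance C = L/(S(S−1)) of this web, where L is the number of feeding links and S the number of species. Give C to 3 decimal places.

The web has S = 12 species and L = 13 feeding links.
C = L / (S(S−1)) = 13 / 132 = 0.0985 ≈ 0.098.

C = 0.098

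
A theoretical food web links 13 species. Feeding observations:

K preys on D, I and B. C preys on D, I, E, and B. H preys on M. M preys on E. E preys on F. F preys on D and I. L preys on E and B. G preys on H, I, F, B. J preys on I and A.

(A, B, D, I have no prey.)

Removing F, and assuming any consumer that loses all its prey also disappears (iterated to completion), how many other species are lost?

3

Remove F.
Round 1: E (all prey gone) → extinct.
Round 2: M (all prey gone) → extinct.
Round 3: H (all prey gone) → extinct.
No further losses. Total secondary extinctions: 3.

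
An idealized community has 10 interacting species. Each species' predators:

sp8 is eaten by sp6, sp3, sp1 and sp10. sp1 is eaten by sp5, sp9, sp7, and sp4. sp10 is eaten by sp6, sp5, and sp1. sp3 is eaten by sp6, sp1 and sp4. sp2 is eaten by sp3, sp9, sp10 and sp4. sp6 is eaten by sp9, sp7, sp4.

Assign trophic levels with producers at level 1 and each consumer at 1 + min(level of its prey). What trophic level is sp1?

sp8 is a producer → level 1.
sp1 eats sp8 → level 2.

Trophic level 2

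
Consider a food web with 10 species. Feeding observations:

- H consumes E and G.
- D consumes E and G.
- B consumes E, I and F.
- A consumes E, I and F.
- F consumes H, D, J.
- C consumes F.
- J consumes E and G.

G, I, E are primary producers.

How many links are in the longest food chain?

3 links

One longest chain: G → H → F → C.
It has 4 species and 3 links.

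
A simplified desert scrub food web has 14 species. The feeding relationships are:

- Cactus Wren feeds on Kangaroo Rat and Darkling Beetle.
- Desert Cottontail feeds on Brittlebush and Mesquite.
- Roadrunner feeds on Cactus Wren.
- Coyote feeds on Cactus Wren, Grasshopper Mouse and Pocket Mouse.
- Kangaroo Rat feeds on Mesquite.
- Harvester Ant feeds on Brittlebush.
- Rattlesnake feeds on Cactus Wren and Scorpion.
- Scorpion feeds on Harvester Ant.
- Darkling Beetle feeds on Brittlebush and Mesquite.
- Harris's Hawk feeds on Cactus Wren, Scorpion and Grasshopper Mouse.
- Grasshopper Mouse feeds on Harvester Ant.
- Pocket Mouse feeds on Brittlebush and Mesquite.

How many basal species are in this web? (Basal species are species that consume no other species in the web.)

2

Basal species (no prey listed): Mesquite, Brittlebush.
Count: 2.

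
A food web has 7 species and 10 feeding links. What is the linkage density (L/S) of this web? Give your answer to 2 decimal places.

There are L = 10 links among S = 7 species.
L/S = 10/7 = 1.4286 ≈ 1.43.

L/S = 1.43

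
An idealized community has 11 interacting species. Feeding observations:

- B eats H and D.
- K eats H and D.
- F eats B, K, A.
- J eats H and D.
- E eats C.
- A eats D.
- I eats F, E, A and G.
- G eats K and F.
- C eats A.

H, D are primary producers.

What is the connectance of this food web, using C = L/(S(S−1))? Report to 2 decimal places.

The web has S = 11 species and L = 18 feeding links.
C = L / (S(S−1)) = 18 / 110 = 0.1636 ≈ 0.16.

C = 0.16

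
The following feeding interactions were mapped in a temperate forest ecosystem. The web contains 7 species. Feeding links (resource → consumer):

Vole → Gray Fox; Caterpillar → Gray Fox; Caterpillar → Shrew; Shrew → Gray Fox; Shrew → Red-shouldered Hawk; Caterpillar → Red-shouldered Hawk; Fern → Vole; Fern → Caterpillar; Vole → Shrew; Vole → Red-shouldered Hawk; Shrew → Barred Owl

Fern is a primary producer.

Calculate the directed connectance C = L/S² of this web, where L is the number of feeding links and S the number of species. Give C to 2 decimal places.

C = 0.22

The web has S = 7 species and L = 11 feeding links.
C = L / S² = 11 / 49 = 0.2245 ≈ 0.22.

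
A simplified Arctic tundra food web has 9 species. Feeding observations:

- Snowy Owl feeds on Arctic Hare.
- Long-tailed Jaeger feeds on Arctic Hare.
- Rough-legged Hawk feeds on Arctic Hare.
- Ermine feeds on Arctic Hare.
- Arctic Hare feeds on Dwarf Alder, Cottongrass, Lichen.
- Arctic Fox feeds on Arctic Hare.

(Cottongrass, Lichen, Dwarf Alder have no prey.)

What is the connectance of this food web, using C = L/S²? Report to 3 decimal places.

C = 0.099

The web has S = 9 species and L = 8 feeding links.
C = L / S² = 8 / 81 = 0.0988 ≈ 0.099.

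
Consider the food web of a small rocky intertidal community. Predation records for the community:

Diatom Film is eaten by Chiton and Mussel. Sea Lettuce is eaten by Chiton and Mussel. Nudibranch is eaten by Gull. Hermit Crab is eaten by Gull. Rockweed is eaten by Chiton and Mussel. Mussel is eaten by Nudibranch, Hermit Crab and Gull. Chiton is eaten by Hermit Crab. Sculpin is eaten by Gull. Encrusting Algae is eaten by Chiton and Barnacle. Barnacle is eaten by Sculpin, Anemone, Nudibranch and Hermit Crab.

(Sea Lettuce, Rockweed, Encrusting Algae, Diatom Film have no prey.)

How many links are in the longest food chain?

3 links

One longest chain: Encrusting Algae → Barnacle → Sculpin → Gull.
It has 4 species and 3 links.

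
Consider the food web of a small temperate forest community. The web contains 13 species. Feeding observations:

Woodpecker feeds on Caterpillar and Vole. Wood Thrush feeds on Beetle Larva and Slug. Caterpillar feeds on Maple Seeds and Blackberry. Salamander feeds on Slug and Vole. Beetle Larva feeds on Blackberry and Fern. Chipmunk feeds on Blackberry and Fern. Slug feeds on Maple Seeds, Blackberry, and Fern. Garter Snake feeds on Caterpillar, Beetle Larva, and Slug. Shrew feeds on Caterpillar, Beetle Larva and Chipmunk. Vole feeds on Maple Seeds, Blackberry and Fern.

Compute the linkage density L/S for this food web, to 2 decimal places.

L/S = 1.85

There are L = 24 links among S = 13 species.
L/S = 24/13 = 1.8462 ≈ 1.85.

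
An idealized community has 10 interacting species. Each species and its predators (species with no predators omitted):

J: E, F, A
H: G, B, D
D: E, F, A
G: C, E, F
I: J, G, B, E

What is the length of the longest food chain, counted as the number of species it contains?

3 species

One longest chain: I → G → C.
It has 3 species and 2 links.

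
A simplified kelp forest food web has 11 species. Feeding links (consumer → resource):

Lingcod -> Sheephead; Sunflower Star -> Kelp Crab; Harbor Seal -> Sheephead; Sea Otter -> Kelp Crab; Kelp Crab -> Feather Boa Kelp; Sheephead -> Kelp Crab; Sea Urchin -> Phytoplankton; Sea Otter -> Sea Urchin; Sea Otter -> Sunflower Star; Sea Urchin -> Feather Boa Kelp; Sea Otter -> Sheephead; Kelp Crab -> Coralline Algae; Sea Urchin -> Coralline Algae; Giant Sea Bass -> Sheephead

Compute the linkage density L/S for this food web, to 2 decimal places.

L/S = 1.27

There are L = 14 links among S = 11 species.
L/S = 14/11 = 1.2727 ≈ 1.27.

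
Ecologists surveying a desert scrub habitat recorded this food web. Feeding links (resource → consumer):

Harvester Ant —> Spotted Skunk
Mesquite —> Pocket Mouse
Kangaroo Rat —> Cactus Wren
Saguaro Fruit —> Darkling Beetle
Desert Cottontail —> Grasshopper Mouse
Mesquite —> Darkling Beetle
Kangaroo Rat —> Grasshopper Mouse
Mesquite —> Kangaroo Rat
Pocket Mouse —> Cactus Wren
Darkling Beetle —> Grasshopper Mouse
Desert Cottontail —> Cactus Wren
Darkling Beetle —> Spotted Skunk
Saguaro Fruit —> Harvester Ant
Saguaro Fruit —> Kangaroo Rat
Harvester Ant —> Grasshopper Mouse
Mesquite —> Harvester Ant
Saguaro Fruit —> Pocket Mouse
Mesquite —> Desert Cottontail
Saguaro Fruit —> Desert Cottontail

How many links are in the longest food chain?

2 links

One longest chain: Mesquite → Darkling Beetle → Spotted Skunk.
It has 3 species and 2 links.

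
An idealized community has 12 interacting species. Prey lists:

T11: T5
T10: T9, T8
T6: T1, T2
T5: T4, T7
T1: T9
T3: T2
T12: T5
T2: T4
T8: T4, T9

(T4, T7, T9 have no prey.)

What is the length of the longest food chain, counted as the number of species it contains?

3 species

One longest chain: T4 → T5 → T12.
It has 3 species and 2 links.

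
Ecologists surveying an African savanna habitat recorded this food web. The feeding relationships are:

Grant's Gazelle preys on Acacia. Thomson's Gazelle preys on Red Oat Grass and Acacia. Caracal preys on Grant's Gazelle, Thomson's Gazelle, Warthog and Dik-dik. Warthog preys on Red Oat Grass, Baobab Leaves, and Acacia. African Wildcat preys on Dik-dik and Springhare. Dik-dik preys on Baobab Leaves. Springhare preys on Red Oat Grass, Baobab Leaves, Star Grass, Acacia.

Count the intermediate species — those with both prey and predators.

Intermediate species (has both prey and predators): Warthog, Springhare, Dik-dik, Grant's Gazelle, Thomson's Gazelle.
Count: 5.

5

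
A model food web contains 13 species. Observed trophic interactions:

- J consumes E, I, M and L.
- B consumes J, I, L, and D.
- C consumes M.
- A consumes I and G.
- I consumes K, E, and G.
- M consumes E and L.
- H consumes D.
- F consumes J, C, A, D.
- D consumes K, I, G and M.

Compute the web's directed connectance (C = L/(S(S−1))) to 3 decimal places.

The web has S = 13 species and L = 25 feeding links.
C = L / (S(S−1)) = 25 / 156 = 0.1603 ≈ 0.160.

C = 0.160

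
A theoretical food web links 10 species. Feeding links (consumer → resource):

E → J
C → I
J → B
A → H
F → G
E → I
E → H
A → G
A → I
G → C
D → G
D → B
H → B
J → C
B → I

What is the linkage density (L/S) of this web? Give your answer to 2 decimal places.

L/S = 1.50

There are L = 15 links among S = 10 species.
L/S = 15/10 = 1.5000 ≈ 1.50.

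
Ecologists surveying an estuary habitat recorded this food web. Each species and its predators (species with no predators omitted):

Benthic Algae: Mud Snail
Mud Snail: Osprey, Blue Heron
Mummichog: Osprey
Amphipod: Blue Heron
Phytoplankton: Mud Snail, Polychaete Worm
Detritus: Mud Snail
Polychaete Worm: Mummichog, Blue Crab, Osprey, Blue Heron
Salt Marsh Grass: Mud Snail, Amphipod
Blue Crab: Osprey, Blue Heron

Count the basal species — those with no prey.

4

Basal species (no prey listed): Benthic Algae, Phytoplankton, Detritus, Salt Marsh Grass.
Count: 4.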